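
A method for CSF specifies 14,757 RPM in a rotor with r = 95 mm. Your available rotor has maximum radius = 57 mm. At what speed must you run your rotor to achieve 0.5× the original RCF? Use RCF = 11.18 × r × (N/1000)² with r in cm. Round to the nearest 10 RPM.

13470 RPM

Original rotor: r = 95 mm = 9.5 cm
RCF_original = 11.18 × 9.5 × (14.757)² = 11.18 × 9.5 × 217.769049 ≈ 23,129.3 × g
Target RCF = 0.5 × 23,129.3 ≈ 11,564.6 × g
Your rotor: r = 57 mm = 5.7 cm
11,564.6 = 11.18 × 5.7 × (N/1000)²
(N/1000)² = 11,564.6 / 63.726 = 181.4738
N = 1000 × √181.4738 ≈ 13,471.2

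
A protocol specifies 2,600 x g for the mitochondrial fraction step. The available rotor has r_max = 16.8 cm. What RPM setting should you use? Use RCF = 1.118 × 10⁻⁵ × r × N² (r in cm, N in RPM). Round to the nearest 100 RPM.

2,600 = 1.118 × 10⁻⁵ × 16.8 × N²
N² = 2,600 / (18.7824 × 10⁻⁵) = 13,842,746
N ≈ √13,842,746 ≈ 3,720.6

3700 RPM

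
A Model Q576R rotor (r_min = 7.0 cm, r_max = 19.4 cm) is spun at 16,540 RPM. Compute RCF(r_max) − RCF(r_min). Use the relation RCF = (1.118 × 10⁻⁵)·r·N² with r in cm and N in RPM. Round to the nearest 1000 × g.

ΔRCF ≈ 38000 ×g

RCF_max = 1.118 × 10⁻⁵ × 19.4 × (16540)² = 1.118 × 10⁻⁵ × 19.4 × 273,571,600 ≈ 59,335.5 × g
RCF_min = 1.118 × 10⁻⁵ × 7 × (16540)² = 1.118 × 10⁻⁵ × 7 × 273,571,600 ≈ 21,409.7 × g
ΔRCF = 59,335.5 − 21,409.7 = 37,925.8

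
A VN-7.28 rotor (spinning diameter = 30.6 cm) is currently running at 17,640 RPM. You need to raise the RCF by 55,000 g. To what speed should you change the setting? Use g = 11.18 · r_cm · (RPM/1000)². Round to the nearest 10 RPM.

r = 30.6 / 2 = 15.3 cm
Current RCF = 11.18 × 15.3 × (17.64)² = 11.18 × 15.3 × 311.1696 ≈ 53,226.8 × g
Target RCF = 53,226.8 + 55,000 = 108,226.8 × g
(N/1000)² = 108,226.8 / 171.054 = 632.7055
N = 1000 × √632.7055 ≈ 25,153.6

N₂ ≈ 25150 RPM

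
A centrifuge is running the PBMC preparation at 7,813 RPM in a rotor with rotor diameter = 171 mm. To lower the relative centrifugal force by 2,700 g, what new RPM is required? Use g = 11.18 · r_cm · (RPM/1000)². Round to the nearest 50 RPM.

r = 171 mm / 2 = 85.5 mm = 8.55 cm
Current RCF = 11.18 × 8.55 × (7.813)² = 11.18 × 8.55 × 61.042969 ≈ 5,835 × g
Target RCF = 5,835 − 2,700 = 3,135 × g
(N/1000)² = 3,135 / 95.589 = 32.79666
N = 1000 × √32.79666 ≈ 5,726.8

5750 RPM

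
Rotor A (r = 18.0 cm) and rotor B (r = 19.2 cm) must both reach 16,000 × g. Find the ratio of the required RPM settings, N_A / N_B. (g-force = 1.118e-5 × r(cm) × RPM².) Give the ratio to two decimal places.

At fixed RCF, N ∝ 1/√r, so N_A/N_B = √(r_B/r_A) = √(19.2/18.0) = √1.066667 = 1.0328.

1.03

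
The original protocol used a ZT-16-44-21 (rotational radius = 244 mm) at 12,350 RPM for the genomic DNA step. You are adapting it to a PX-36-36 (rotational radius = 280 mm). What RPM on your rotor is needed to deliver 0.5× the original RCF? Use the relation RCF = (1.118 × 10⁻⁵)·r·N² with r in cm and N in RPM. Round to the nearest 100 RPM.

8200 RPM

Original rotor: r = 244 mm = 24.4 cm
RCF = 1.118 × 10⁻⁵ × r × N²
RCF_original = 1.118 × 10⁻⁵ × 24.4 × (12350)² = 1.118 × 10⁻⁵ × 24.4 × 152,522,500 ≈ 41,606.9 × g
Target RCF = 0.5 × 41,606.9 ≈ 20,803.5 × g
Your rotor: r = 280 mm = 28.0 cm
20,803.5 = 1.118 × 10⁻⁵ × 28 × N²
N² = 20,803.5 / (31.304 × 10⁻⁵) = 66,456,363
N ≈ √66,456,363 ≈ 8,152.1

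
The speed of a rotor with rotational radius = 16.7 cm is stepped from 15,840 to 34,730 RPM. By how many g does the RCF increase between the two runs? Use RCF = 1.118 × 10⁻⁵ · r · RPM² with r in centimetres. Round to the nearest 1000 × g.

RCF₁ = 1.118 × 10⁻⁵ × 16.7 × (15840)² = 1.118 × 10⁻⁵ × 16.7 × 250,905,600 ≈ 46,845.6 × g
RCF₂ = 1.118 × 10⁻⁵ × 16.7 × (34730)² = 1.118 × 10⁻⁵ × 16.7 × 1,206,172,900 ≈ 225,199.7 × g
Increase = 225,199.7 − 46,845.6 = 178,354.1

≈ 178000 g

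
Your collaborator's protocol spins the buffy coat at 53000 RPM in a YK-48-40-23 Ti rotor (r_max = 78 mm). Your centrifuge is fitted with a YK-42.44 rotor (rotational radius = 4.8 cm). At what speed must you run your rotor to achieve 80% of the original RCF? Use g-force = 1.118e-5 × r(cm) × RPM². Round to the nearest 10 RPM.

60430 RPM

Original rotor: r = 78 mm = 7.8 cm
RCF_original = 1.118 × 10⁻⁵ × 7.8 × (53000)² = 1.118 × 10⁻⁵ × 7.8 × 2,809,000,000 ≈ 244,956 × g
Target RCF = 0.8 × 244,956 ≈ 195,964.8 × g
195,964.8 = 1.118 × 10⁻⁵ × 4.8 × N²
N² = 195,964.8 / (5.3664 × 10⁻⁵) = 3,651,699,463
N ≈ √3,651,699,463 ≈ 60,429.3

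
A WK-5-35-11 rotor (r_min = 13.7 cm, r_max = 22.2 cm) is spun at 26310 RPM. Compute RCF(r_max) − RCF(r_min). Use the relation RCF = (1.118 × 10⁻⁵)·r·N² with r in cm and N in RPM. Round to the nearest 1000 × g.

66000 ×g

ΔRCF = 1.118 × 10⁻⁵ × (r_max − r_min) × N² = 1.118 × 10⁻⁵ × 8.5 × 692,216,100 ≈ 65,781.3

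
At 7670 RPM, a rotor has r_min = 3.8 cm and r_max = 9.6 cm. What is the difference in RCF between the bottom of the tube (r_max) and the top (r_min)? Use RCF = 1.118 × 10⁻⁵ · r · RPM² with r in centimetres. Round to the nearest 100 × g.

RCF_max = 1.118 × 10⁻⁵ × 9.6 × (7670)² = 1.118 × 10⁻⁵ × 9.6 × 58,828,900 ≈ 6,314 × g
RCF_min = 1.118 × 10⁻⁵ × 3.8 × (7670)² = 1.118 × 10⁻⁵ × 3.8 × 58,828,900 ≈ 2,499.3 × g
ΔRCF = 6,314 − 2,499.3 = 3,814.7

≈ 3800 ×g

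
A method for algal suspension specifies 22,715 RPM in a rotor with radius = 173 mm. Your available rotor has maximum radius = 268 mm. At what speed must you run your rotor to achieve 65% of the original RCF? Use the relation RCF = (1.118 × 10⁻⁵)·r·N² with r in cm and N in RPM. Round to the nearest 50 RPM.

Original rotor: r = 173 mm = 17.3 cm
RCF = 1.118 × 10⁻⁵ × r × N²
RCF_original = 1.118 × 10⁻⁵ × 17.3 × (22715)² = 1.118 × 10⁻⁵ × 17.3 × 515,971,225 ≈ 99,796.1 × g
Target RCF = 0.65 × 99,796.1 ≈ 64,867.5 × g
Your rotor: r = 268 mm = 26.8 cm
64,867.5 = 1.118 × 10⁻⁵ × 26.8 × N²
N² = 64,867.5 / (29.9624 × 10⁻⁵) = 216,496,342
N ≈ √216,496,342 ≈ 14,713.8

≈ 14700 RPM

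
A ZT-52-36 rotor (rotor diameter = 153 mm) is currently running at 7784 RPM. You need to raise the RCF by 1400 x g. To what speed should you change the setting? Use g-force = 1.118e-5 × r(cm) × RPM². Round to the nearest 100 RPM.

≈ 8800 RPM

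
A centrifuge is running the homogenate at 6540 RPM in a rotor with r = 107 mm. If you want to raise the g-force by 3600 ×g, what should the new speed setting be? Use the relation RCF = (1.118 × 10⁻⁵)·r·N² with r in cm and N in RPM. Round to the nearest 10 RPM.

≈ 8540 RPM

r = 107 mm = 10.7 cm
Current RCF = 1.118 × 10⁻⁵ × 10.7 × (6540)² = 1.118 × 10⁻⁵ × 10.7 × 42,771,600 ≈ 5,116.6 × g
Target RCF = 5,116.6 + 3,600 = 8,716.6 × g
N² = 8,716.6 / (11.9626 × 10⁻⁵) = 72,865,431
N ≈ √72,865,431 ≈ 8,536.1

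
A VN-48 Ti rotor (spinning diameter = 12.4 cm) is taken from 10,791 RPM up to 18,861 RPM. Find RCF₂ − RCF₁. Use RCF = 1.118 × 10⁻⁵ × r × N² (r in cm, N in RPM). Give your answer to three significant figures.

16600 ×g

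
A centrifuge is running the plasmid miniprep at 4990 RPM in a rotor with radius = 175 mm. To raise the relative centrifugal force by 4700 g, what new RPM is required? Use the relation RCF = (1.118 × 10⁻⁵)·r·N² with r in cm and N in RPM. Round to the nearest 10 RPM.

≈ 6990 RPM

r = 175 mm = 17.5 cm
Current RCF = 1.118 × 10⁻⁵ × 17.5 × (4990)² = 1.118 × 10⁻⁵ × 17.5 × 24,900,100 ≈ 4,871.7 × g
Target RCF = 4,871.7 + 4,700 = 9,571.7 × g
N² = 9,571.7 / (19.565 × 10⁻⁵) = 48,922,566
N ≈ √48,922,566 ≈ 6,994.5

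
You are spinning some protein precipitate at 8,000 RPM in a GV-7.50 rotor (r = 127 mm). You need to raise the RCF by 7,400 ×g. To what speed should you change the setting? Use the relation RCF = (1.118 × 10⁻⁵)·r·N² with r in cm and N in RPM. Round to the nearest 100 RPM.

r = 127 mm = 12.7 cm
Current RCF = 1.118 × 10⁻⁵ × 12.7 × (8000)² = 1.118 × 10⁻⁵ × 12.7 × 64,000,000 ≈ 9,087.1 × g
Target RCF = 9,087.1 + 7,400 = 16,487.1 × g
N² = 16,487.1 / (14.1986 × 10⁻⁵) = 116,117,786
N ≈ √116,117,786 ≈ 10,775.8

10800 RPM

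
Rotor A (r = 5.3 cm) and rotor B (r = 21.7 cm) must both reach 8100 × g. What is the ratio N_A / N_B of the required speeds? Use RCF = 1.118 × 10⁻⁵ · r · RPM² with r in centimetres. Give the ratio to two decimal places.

2.02

At fixed RCF, N ∝ 1/√r, so N_A/N_B = √(r_B/r_A) = √(21.7/5.3) = √4.094340 = 2.0234.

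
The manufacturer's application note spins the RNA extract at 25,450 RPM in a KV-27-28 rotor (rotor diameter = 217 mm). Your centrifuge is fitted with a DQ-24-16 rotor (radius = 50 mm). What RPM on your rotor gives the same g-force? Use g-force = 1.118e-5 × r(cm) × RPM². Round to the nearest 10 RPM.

Original rotor: r = 217 mm / 2 = 108.5 mm = 10.85 cm
RCF_original = 1.118 × 10⁻⁵ × 10.85 × (25450)² = 1.118 × 10⁻⁵ × 10.85 × 647,702,500 ≈ 78,568.3 × g
Your rotor: r = 50 mm = 5.0 cm
78,568.3 = 1.118 × 10⁻⁵ × 5 × N²
N² = 78,568.3 / (5.59 × 10⁻⁵) = 1,405,515,206
N ≈ √1,405,515,206 ≈ 37,490.2

≈ 37490 RPM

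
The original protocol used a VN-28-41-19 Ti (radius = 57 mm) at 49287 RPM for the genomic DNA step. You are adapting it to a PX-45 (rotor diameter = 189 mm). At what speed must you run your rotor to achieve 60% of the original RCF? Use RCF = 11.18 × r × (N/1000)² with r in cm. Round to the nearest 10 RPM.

≈ 29650 RPM

Original rotor: r = 57 mm = 5.7 cm
RCF_original = 11.18 × 5.7 × (49.287)² = 11.18 × 5.7 × 2,429.208369 ≈ 154,803.7 × g
Target RCF = 0.6 × 154,803.7 ≈ 92,882.2 × g
Your rotor: r = 189 mm / 2 = 94.5 mm = 9.45 cm
92,882.2 = 11.18 × 9.45 × (N/1000)²
(N/1000)² = 92,882.2 / 105.651 = 879.1417
N = 1000 × √879.1417 ≈ 29,650.3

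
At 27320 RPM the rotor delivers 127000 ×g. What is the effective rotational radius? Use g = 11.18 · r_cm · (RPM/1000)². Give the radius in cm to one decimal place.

RCF = 11.18 × r × (N/1000)²
127000 = 11.18 × r × (27.32)²
r = 127000 / (11.18 × 746.3824) = 127000 / 8344.555 ≈ 15.220 cm

15.2 cm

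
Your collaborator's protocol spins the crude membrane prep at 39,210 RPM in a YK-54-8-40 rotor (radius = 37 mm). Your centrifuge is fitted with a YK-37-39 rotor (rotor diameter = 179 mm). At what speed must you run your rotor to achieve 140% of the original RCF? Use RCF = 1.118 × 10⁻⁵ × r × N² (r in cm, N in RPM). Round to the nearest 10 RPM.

Original rotor: r = 37 mm = 3.7 cm
RCF = 1.118 × 10⁻⁵ × r × N²
RCF_original = 1.118 × 10⁻⁵ × 3.7 × (39210)² = 1.118 × 10⁻⁵ × 3.7 × 1,537,424,100 ≈ 63,597.1 × g
Target RCF = 1.4 × 63,597.1 ≈ 89,035.9 × g
Your rotor: r = 179 mm / 2 = 89.5 mm = 8.95 cm
89,035.9 = 1.118 × 10⁻⁵ × 8.95 × N²
N² = 89,035.9 / (10.0061 × 10⁻⁵) = 889,816,212
N ≈ √889,816,212 ≈ 29,829.8

29830 RPM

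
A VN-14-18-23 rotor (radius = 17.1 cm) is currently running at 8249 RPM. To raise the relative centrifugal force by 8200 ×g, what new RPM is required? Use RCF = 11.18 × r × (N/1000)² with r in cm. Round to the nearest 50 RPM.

N₂ ≈ 10550 RPM

Current RCF = 11.18 × 17.1 × (8.249)² = 11.18 × 17.1 × 68.046001 ≈ 13,008.9 × g
Target RCF = 13,008.9 + 8,200 = 21,208.9 × g
(N/1000)² = 21,208.9 / 191.178 = 110.938
N = 1000 × √110.938 ≈ 10,532.7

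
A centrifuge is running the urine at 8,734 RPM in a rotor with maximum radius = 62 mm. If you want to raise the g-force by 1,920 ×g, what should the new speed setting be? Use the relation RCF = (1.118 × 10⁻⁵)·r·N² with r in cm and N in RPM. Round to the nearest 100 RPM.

10200 RPM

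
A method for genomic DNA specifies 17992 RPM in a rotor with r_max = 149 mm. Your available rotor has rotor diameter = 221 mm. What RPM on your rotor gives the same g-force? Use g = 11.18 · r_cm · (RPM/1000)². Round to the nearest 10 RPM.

≈ 20890 RPM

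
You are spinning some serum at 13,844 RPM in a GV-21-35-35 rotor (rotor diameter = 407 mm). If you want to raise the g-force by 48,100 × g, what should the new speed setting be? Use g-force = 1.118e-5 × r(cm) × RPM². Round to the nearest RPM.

20077 RPM

r = 407 mm / 2 = 203.5 mm = 20.35 cm
Current RCF = 1.118 × 10⁻⁵ × 20.35 × (13844)² = 1.118 × 10⁻⁵ × 20.35 × 191,656,336 ≈ 43,604.3 × g
Target RCF = 43,604.3 + 48,100 = 91,704.3 × g
N² = 91,704.3 / (22.7513 × 10⁻⁵) = 403,072,791
N ≈ √403,072,791 ≈ 20,076.7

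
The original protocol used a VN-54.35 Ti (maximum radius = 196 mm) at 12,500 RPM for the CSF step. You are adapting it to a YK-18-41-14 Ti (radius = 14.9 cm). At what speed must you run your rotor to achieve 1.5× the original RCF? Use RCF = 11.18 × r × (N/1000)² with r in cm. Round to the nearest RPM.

17559 RPM

Original rotor: r = 196 mm = 19.6 cm
RCF = 11.18 × r × (N/1000)²
RCF_original = 11.18 × 19.6 × (12.5)² = 11.18 × 19.6 × 156.25 ≈ 34,238.8 × g
Target RCF = 1.5 × 34,238.8 ≈ 51,358.2 × g
51,358.2 = 11.18 × 14.9 × (N/1000)²
(N/1000)² = 51,358.2 / 166.582 = 308.3058
N = 1000 × √308.3058 ≈ 17,558.6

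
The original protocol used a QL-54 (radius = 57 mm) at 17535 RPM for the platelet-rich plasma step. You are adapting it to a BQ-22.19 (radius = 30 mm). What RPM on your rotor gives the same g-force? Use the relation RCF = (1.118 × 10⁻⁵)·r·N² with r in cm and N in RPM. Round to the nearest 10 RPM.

Original rotor: r = 57 mm = 5.7 cm
RCF_original = 1.118 × 10⁻⁵ × 5.7 × (17535)² = 1.118 × 10⁻⁵ × 5.7 × 307,476,225 ≈ 19,594.2 × g
Your rotor: r = 30 mm = 3.0 cm
19,594.2 = 1.118 × 10⁻⁵ × 3 × N²
N² = 19,594.2 / (3.354 × 10⁻⁵) = 584,203,936
N ≈ √584,203,936 ≈ 24,170.3

24170 RPM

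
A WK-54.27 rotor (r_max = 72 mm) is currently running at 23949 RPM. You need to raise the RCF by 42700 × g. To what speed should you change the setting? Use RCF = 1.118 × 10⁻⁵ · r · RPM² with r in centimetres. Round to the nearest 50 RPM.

33250 RPM

r = 72 mm = 7.2 cm
Current RCF = 1.118 × 10⁻⁵ × 7.2 × (23949)² = 1.118 × 10⁻⁵ × 7.2 × 573,554,601 ≈ 46,168.9 × g
Target RCF = 46,168.9 + 42,700 = 88,868.9 × g
N² = 88,868.9 / (8.0496 × 10⁻⁵) = 1,104,016,349
N ≈ √1,104,016,349 ≈ 33,226.7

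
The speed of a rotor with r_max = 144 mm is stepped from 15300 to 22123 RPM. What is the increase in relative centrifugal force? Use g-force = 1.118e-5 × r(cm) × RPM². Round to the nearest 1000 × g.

41000 ×g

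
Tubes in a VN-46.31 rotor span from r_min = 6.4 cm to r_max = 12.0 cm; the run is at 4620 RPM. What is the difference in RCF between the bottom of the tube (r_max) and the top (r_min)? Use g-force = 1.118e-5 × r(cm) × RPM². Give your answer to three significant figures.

RCF_max = 1.118 × 10⁻⁵ × 12 × (4620)² = 1.118 × 10⁻⁵ × 12 × 21,344,400 ≈ 2,863.6 × g
RCF_min = 1.118 × 10⁻⁵ × 6.4 × (4620)² = 1.118 × 10⁻⁵ × 6.4 × 21,344,400 ≈ 1,527.2 × g
ΔRCF = 2,863.6 − 1,527.2 = 1,336.4

1340 ×g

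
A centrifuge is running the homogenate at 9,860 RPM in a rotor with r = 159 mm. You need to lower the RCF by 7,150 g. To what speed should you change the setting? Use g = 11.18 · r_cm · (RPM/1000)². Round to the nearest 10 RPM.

N₂ ≈ 7550 RPM

r = 159 mm = 15.9 cm
Current RCF = 11.18 × 15.9 × (9.86)² = 11.18 × 15.9 × 97.2196 ≈ 17,282 × g
Target RCF = 17,282 − 7,150 = 10,132 × g
(N/1000)² = 10,132 / 177.762 = 56.99756
N = 1000 × √56.99756 ≈ 7,549.7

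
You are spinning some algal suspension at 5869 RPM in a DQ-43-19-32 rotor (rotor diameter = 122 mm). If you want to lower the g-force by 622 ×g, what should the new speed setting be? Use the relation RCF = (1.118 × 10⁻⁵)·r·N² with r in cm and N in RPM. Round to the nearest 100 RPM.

r = 122 mm / 2 = 61 mm = 6.1 cm
Current RCF = 1.118 × 10⁻⁵ × 6.1 × (5869)² = 1.118 × 10⁻⁵ × 6.1 × 34,445,161 ≈ 2,349.1 × g
Target RCF = 2,349.1 − 622 = 1,727.1 × g
N² = 1,727.1 / (6.8198 × 10⁻⁵) = 25,324,790
N ≈ √25,324,790 ≈ 5,032.4

≈ 5000 RPM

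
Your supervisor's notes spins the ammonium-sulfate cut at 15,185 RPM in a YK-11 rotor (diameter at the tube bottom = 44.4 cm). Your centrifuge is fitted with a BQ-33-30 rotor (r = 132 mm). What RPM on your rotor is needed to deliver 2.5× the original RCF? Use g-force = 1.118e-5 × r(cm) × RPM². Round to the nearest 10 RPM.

Original rotor: r = 44.4 / 2 = 22.2 cm
RCF = 1.118 × 10⁻⁵ × r × N²
RCF_original = 1.118 × 10⁻⁵ × 22.2 × (15185)² = 1.118 × 10⁻⁵ × 22.2 × 230,584,225 ≈ 57,230.1 × g
Target RCF = 2.5 × 57,230.1 ≈ 143,075.2 × g
Your rotor: r = 132 mm = 13.2 cm
143,075.2 = 1.118 × 10⁻⁵ × 13.2 × N²
N² = 143,075.2 / (14.7576 × 10⁻⁵) = 969,501,816
N ≈ √969,501,816 ≈ 31,136.8

31140 RPM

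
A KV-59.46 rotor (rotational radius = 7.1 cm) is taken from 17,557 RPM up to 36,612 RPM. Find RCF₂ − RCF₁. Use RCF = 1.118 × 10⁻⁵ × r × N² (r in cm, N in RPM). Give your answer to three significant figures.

81900 x g

RCF₁ = 1.118 × 10⁻⁵ × 7.1 × (17557)² = 1.118 × 10⁻⁵ × 7.1 × 308,248,249 ≈ 24,468.1 × g
RCF₂ = 1.118 × 10⁻⁵ × 7.1 × (36612)² = 1.118 × 10⁻⁵ × 7.1 × 1,340,438,544 ≈ 106,401.3 × g
Increase = 106,401.3 − 24,468.1 = 81,933.2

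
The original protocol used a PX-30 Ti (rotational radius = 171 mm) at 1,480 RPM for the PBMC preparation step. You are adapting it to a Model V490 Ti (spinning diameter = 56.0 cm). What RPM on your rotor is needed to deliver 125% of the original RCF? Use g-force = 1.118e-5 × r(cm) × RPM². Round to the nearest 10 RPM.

Original rotor: r = 171 mm = 17.1 cm
RCF_original = 1.118 × 10⁻⁵ × 17.1 × (1480)² = 1.118 × 10⁻⁵ × 17.1 × 2,190,400 ≈ 418.8 × g
Target RCF = 1.25 × 418.8 ≈ 523.5 × g
Your rotor: r = 56.0 / 2 = 28 cm
523.5 = 1.118 × 10⁻⁵ × 28 × N²
N² = 523.5 / (31.304 × 10⁻⁵) = 1,672,310
N ≈ √1,672,310 ≈ 1,293.2

1290 RPM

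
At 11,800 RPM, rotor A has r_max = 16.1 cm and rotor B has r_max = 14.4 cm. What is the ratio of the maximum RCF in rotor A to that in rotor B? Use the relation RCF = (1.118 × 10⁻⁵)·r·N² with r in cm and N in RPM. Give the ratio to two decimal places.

1.12

At fixed N, RCF ∝ r, so RCF_A/RCF_B = r_A/r_B = 16.1 / 14.4 = 1.1181.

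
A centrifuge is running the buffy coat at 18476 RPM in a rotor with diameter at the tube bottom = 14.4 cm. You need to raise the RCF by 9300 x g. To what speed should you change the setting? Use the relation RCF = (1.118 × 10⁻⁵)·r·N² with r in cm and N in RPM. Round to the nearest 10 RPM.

≈ 21380 RPM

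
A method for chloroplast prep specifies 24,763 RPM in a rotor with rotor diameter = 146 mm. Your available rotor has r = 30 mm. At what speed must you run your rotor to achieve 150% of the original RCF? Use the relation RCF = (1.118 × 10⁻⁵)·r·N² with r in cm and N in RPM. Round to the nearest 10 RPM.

Original rotor: r = 146 mm / 2 = 73 mm = 7.3 cm
RCF_original = 1.118 × 10⁻⁵ × 7.3 × (24763)² = 1.118 × 10⁻⁵ × 7.3 × 613,206,169 ≈ 50,046.2 × g
Target RCF = 1.5 × 50,046.2 ≈ 75,069.3 × g
Your rotor: r = 30 mm = 3.0 cm
75,069.3 = 1.118 × 10⁻⁵ × 3 × N²
N² = 75,069.3 / (3.354 × 10⁻⁵) = 2,238,202,147
N ≈ √2,238,202,147 ≈ 47,309.6

47310 RPM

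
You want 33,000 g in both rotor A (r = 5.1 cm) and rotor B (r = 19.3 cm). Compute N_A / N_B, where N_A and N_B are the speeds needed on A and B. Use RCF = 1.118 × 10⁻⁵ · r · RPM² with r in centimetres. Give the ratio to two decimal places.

At fixed RCF, N ∝ 1/√r, so N_A/N_B = √(r_B/r_A) = √(19.3/5.1) = √3.784314 = 1.9453.

1.95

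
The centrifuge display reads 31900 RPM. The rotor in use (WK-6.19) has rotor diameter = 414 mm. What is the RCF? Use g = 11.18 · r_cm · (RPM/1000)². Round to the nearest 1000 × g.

r = 414 mm / 2 = 207 mm = 20.7 cm
RCF = 11.18 × r × (N/1000)²
RCF = 11.18 × 20.7 × (31.9)² = 11.18 × 20.7 × 1,017.61 ≈ 235,501.4 × g

236000 × g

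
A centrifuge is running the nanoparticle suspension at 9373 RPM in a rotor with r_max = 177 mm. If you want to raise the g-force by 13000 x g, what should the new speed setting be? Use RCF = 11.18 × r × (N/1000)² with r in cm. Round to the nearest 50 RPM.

12400 RPM

r = 177 mm = 17.7 cm
Current RCF = 11.18 × 17.7 × (9.373)² = 11.18 × 17.7 × 87.853129 ≈ 17,384.9 × g
Target RCF = 17,384.9 + 13,000 = 30,384.9 × g
(N/1000)² = 30,384.9 / 197.886 = 153.5475
N = 1000 × √153.5475 ≈ 12,391.4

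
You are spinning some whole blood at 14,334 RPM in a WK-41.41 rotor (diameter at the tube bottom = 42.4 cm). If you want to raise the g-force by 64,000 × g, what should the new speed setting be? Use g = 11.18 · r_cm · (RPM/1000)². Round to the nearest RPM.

≈ 21806 RPM

r = 42.4 / 2 = 21.2 cm
Current RCF = 11.18 × 21.2 × (14.334)² = 11.18 × 21.2 × 205.463556 ≈ 48,698.2 × g
Target RCF = 48,698.2 + 64,000 = 112,698.2 × g
(N/1000)² = 112,698.2 / 237.016 = 475.4877
N = 1000 × √475.4877 ≈ 21,805.7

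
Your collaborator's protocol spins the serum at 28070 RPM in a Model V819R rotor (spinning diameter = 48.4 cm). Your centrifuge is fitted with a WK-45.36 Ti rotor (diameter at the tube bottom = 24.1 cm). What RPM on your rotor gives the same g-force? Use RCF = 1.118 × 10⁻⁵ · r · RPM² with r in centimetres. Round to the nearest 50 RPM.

Original rotor: r = 48.4 / 2 = 24.2 cm
RCF = 1.118 × 10⁻⁵ × r × N²
RCF_original = 1.118 × 10⁻⁵ × 24.2 × (28070)² = 1.118 × 10⁻⁵ × 24.2 × 787,924,900 ≈ 213,177.8 × g
Your rotor: r = 24.1 / 2 = 12.05 cm
213,177.8 = 1.118 × 10⁻⁵ × 12.05 × N²
N² = 213,177.8 / (13.4719 × 10⁻⁵) = 1,582,388,527
N ≈ √1,582,388,527 ≈ 39,779.2

≈ 39800 RPM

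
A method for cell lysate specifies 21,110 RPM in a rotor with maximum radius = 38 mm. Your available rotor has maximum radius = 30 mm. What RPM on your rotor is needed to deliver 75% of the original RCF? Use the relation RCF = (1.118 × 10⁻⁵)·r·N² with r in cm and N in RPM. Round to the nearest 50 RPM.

Original rotor: r = 38 mm = 3.8 cm
RCF = 1.118 × 10⁻⁵ × r × N²
RCF_original = 1.118 × 10⁻⁵ × 3.8 × (21110)² = 1.118 × 10⁻⁵ × 3.8 × 445,632,100 ≈ 18,932.2 × g
Target RCF = 0.75 × 18,932.2 ≈ 14,199.2 × g
Your rotor: r = 30 mm = 3.0 cm
14,199.2 = 1.118 × 10⁻⁵ × 3 × N²
N² = 14,199.2 / (3.354 × 10⁻⁵) = 423,351,222
N ≈ √423,351,222 ≈ 20,575.5

20600 RPM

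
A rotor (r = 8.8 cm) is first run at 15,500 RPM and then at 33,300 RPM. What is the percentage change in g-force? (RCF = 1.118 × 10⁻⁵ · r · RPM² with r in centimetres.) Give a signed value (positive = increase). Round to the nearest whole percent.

+362%

RCF ∝ N², so the ratio is (33300/15500)² = (2.148387)² = 4.6156.
Change = 4.6156 − 1 = +3.6156 → +361.6%.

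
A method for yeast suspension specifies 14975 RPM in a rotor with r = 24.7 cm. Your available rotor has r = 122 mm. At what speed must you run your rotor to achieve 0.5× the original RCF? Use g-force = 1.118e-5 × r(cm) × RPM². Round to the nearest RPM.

RCF_original = 1.118 × 10⁻⁵ × 24.7 × (14975)² = 1.118 × 10⁻⁵ × 24.7 × 224,250,625 ≈ 61,925.9 × g
Target RCF = 0.5 × 61,925.9 ≈ 30,963 × g
Your rotor: r = 122 mm = 12.2 cm
30,963 = 1.118 × 10⁻⁵ × 12.2 × N²
N² = 30,963 / (13.6396 × 10⁻⁵) = 227,008,123
N ≈ √227,008,123 ≈ 15,066.8

≈ 15067 RPM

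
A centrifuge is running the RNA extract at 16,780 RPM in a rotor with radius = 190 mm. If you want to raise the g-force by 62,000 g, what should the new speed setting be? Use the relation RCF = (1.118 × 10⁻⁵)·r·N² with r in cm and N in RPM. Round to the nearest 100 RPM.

≈ 23900 RPM

r = 190 mm = 19.0 cm
Current RCF = 1.118 × 10⁻⁵ × 19 × (16780)² = 1.118 × 10⁻⁵ × 19 × 281,568,400 ≈ 59,810.8 × g
Target RCF = 59,810.8 + 62,000 = 121,810.8 × g
N² = 121,810.8 / (21.242 × 10⁻⁵) = 573,443,179
N ≈ √573,443,179 ≈ 23,946.7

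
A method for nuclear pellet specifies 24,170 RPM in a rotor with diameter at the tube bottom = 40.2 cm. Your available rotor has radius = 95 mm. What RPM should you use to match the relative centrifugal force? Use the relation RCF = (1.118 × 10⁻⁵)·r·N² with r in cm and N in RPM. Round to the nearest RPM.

≈ 35157 RPM

Original rotor: r = 40.2 / 2 = 20.1 cm
RCF_original = 1.118 × 10⁻⁵ × 20.1 × (24170)² = 1.118 × 10⁻⁵ × 20.1 × 584,188,900 ≈ 131,277.8 × g
Your rotor: r = 95 mm = 9.5 cm
131,277.8 = 1.118 × 10⁻⁵ × 9.5 × N²
N² = 131,277.8 / (10.621 × 10⁻⁵) = 1,236,021,090
N ≈ √1,236,021,090 ≈ 35,157.1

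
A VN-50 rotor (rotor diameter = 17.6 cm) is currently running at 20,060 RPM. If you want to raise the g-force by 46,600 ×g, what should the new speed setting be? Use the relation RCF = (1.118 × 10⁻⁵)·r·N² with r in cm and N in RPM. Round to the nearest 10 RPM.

≈ 29600 RPM

r = 17.6 / 2 = 8.8 cm
Current RCF = 1.118 × 10⁻⁵ × 8.8 × (20060)² = 1.118 × 10⁻⁵ × 8.8 × 402,403,600 ≈ 39,590.1 × g
Target RCF = 39,590.1 + 46,600 = 86,190.1 × g
N² = 86,190.1 / (9.8384 × 10⁻⁵) = 876,058,099
N ≈ √876,058,099 ≈ 29,598.3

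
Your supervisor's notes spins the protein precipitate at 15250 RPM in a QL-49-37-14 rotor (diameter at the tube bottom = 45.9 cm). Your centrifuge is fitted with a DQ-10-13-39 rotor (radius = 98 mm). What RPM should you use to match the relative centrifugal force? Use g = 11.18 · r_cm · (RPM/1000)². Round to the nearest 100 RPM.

Original rotor: r = 45.9 / 2 = 22.95 cm
RCF_original = 11.18 × 22.95 × (15.25)² = 11.18 × 22.95 × 232.5625 ≈ 59,671.1 × g
Your rotor: r = 98 mm = 9.8 cm
59,671.1 = 11.18 × 9.8 × (N/1000)²
(N/1000)² = 59,671.1 / 109.564 = 544.6232
N = 1000 × √544.6232 ≈ 23,337.2

23300 RPM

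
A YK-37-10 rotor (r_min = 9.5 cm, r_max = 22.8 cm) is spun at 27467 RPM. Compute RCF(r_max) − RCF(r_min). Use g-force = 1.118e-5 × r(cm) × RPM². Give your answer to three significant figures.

ΔRCF ≈ 112000 ×g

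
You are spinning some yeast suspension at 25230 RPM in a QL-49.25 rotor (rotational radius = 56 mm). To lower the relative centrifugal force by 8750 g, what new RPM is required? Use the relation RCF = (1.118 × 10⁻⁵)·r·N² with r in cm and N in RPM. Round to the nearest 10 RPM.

r = 56 mm = 5.6 cm
Current RCF = 1.118 × 10⁻⁵ × 5.6 × (25230)² = 1.118 × 10⁻⁵ × 5.6 × 636,552,900 ≈ 39,853.3 × g
Target RCF = 39,853.3 − 8,750 = 31,103.3 × g
N² = 31,103.3 / (6.2608 × 10⁻⁵) = 496,794,339
N ≈ √496,794,339 ≈ 22,288.9

22290 RPM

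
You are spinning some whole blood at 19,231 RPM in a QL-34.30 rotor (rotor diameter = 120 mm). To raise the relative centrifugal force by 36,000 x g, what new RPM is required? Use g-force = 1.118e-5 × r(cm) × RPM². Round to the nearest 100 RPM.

≈ 30100 RPM

r = 120 mm / 2 = 60 mm = 6 cm
Current RCF = 1.118 × 10⁻⁵ × 6 × (19231)² = 1.118 × 10⁻⁵ × 6 × 369,831,361 ≈ 24,808.3 × g
Target RCF = 24,808.3 + 36,000 = 60,808.3 × g
N² = 60,808.3 / (6.708 × 10⁻⁵) = 906,504,174
N ≈ √906,504,174 ≈ 30,108.2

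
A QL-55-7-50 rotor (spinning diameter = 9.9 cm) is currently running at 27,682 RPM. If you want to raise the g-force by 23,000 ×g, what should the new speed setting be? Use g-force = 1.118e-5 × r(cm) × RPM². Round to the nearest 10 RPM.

34380 RPM

r = 9.9 / 2 = 4.95 cm
Current RCF = 1.118 × 10⁻⁵ × 4.95 × (27682)² = 1.118 × 10⁻⁵ × 4.95 × 766,293,124 ≈ 42,407.4 × g
Target RCF = 42,407.4 + 23,000 = 65,407.4 × g
N² = 65,407.4 / (5.5341 × 10⁻⁵) = 1,181,897,689
N ≈ √1,181,897,689 ≈ 34,378.7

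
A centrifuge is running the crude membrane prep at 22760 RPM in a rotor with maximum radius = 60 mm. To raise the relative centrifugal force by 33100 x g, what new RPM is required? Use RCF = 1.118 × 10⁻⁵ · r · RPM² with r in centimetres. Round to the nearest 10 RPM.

31800 RPM

r = 60 mm = 6.0 cm
Current RCF = 1.118 × 10⁻⁵ × 6 × (22760)² = 1.118 × 10⁻⁵ × 6 × 518,017,600 ≈ 34,748.6 × g
Target RCF = 34,748.6 + 33,100 = 67,848.6 × g
N² = 67,848.6 / (6.708 × 10⁻⁵) = 1,011,457,961
N ≈ √1,011,457,961 ≈ 31,803.4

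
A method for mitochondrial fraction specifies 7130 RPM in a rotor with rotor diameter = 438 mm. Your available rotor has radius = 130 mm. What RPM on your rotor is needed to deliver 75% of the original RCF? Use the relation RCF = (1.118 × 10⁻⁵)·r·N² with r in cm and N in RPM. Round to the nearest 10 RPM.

≈ 8010 RPM

Original rotor: r = 438 mm / 2 = 219 mm = 21.9 cm
RCF_original = 1.118 × 10⁻⁵ × 21.9 × (7130)² = 1.118 × 10⁻⁵ × 21.9 × 50,836,900 ≈ 12,447 × g
Target RCF = 0.75 × 12,447 ≈ 9,335.2 × g
Your rotor: r = 130 mm = 13.0 cm
9,335.2 = 1.118 × 10⁻⁵ × 13 × N²
N² = 9,335.2 / (14.534 × 10⁻⁵) = 64,230,081
N ≈ √64,230,081 ≈ 8,014.4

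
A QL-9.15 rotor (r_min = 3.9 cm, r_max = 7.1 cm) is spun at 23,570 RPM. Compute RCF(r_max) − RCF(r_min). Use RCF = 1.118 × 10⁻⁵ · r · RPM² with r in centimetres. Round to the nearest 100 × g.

RCF_max = 1.118 × 10⁻⁵ × 7.1 × (23570)² = 1.118 × 10⁻⁵ × 7.1 × 555,544,900 ≈ 44,098 × g
RCF_min = 1.118 × 10⁻⁵ × 3.9 × (23570)² = 1.118 × 10⁻⁵ × 3.9 × 555,544,900 ≈ 24,222.9 × g
ΔRCF = 44,098 − 24,222.9 = 19,875.1

ΔRCF ≈ 19900 ×g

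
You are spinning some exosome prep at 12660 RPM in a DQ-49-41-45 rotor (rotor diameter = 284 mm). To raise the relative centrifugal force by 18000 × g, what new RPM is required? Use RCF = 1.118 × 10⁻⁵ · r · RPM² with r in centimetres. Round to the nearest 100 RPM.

r = 284 mm / 2 = 142 mm = 14.2 cm
Current RCF = 1.118 × 10⁻⁵ × 14.2 × (12660)² = 1.118 × 10⁻⁵ × 14.2 × 160,275,600 ≈ 25,444.7 × g
Target RCF = 25,444.7 + 18,000 = 43,444.7 × g
N² = 43,444.7 / (15.8756 × 10⁻⁵) = 273,657,059
N ≈ √273,657,059 ≈ 16,542.6

≈ 16500 RPM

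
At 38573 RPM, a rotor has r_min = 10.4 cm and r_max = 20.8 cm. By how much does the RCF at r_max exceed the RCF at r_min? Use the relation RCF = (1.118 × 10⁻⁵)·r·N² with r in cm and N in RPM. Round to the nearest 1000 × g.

≈ 173000 x g

RCF_max = 1.118 × 10⁻⁵ × 20.8 × (38573)² = 1.118 × 10⁻⁵ × 20.8 × 1,487,876,329 ≈ 345,996.7 × g
RCF_min = 1.118 × 10⁻⁵ × 10.4 × (38573)² = 1.118 × 10⁻⁵ × 10.4 × 1,487,876,329 ≈ 172,998.4 × g
ΔRCF = 345,996.7 − 172,998.4 = 172,998.3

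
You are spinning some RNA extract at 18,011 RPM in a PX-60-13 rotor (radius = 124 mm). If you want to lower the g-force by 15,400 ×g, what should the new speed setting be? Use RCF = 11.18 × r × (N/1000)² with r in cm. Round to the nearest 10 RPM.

N₂ ≈ 14610 RPM

r = 124 mm = 12.4 cm
Current RCF = 11.18 × 12.4 × (18.011)² = 11.18 × 12.4 × 324.396121 ≈ 44,971.7 × g
Target RCF = 44,971.7 − 15,400 = 29,571.7 × g
(N/1000)² = 29,571.7 / 138.632 = 213.3108
N = 1000 × √213.3108 ≈ 14,605.2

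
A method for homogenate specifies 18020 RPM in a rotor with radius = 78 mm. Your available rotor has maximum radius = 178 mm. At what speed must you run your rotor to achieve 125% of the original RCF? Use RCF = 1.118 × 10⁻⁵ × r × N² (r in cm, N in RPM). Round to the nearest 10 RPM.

Original rotor: r = 78 mm = 7.8 cm
RCF_original = 1.118 × 10⁻⁵ × 7.8 × (18020)² = 1.118 × 10⁻⁵ × 7.8 × 324,720,400 ≈ 28,316.9 × g
Target RCF = 1.25 × 28,316.9 ≈ 35,396.1 × g
Your rotor: r = 178 mm = 17.8 cm
35,396.1 = 1.118 × 10⁻⁵ × 17.8 × N²
N² = 35,396.1 / (19.9004 × 10⁻⁵) = 177,866,274
N ≈ √177,866,274 ≈ 13,336.7

13340 RPM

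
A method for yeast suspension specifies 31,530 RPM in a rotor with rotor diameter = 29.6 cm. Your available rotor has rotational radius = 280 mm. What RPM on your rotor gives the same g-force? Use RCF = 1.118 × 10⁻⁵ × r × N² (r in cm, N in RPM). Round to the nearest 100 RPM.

Original rotor: r = 29.6 / 2 = 14.8 cm
RCF = 1.118 × 10⁻⁵ × r × N²
RCF_original = 1.118 × 10⁻⁵ × 14.8 × (31530)² = 1.118 × 10⁻⁵ × 14.8 × 994,140,900 ≈ 164,494.5 × g
Your rotor: r = 280 mm = 28.0 cm
164,494.5 = 1.118 × 10⁻⁵ × 28 × N²
N² = 164,494.5 / (31.304 × 10⁻⁵) = 525,474,380
N ≈ √525,474,380 ≈ 22,923.2

22900 RPM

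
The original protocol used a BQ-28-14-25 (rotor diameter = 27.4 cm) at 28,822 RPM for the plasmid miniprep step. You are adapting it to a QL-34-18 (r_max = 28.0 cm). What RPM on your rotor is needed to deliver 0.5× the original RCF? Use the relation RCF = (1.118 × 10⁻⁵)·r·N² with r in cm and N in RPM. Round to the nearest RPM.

≈ 14256 RPM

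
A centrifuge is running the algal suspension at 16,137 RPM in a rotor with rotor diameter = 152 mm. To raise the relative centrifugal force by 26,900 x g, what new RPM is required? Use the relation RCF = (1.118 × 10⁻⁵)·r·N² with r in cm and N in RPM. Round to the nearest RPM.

r = 152 mm / 2 = 76 mm = 7.6 cm
Current RCF = 1.118 × 10⁻⁵ × 7.6 × (16137)² = 1.118 × 10⁻⁵ × 7.6 × 260,402,769 ≈ 22,125.9 × g
Target RCF = 22,125.9 + 26,900 = 49,025.9 × g
N² = 49,025.9 / (8.4968 × 10⁻⁵) = 576,992,515
N ≈ √576,992,515 ≈ 24,020.7

24021 RPM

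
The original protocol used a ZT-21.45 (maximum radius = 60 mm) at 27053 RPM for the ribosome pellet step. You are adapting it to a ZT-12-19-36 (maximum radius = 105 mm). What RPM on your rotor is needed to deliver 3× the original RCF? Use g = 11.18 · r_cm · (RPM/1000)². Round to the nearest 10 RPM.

35420 RPM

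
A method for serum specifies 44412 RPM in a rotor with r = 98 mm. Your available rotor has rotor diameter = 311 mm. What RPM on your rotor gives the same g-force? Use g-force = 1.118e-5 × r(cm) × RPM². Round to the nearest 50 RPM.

Original rotor: r = 98 mm = 9.8 cm
RCF = 1.118 × 10⁻⁵ × r × N²
RCF_original = 1.118 × 10⁻⁵ × 9.8 × (44412)² = 1.118 × 10⁻⁵ × 9.8 × 1,972,425,744 ≈ 216,106.9 × g
Your rotor: r = 311 mm / 2 = 155.5 mm = 15.55 cm
216,106.9 = 1.118 × 10⁻⁵ × 15.55 × N²
N² = 216,106.9 / (17.3849 × 10⁻⁵) = 1,243,072,436
N ≈ √1,243,072,436 ≈ 35,257.2

≈ 35250 RPM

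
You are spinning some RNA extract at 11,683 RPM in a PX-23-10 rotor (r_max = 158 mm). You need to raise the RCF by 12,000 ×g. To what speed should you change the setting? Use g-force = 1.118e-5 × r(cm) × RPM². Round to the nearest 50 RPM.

r = 158 mm = 15.8 cm
Current RCF = 1.118 × 10⁻⁵ × 15.8 × (11683)² = 1.118 × 10⁻⁵ × 15.8 × 136,492,489 ≈ 24,110.6 × g
Target RCF = 24,110.6 + 12,000 = 36,110.6 × g
N² = 36,110.6 / (17.6644 × 10⁻⁵) = 204,425,851
N ≈ √204,425,851 ≈ 14,297.8

N₂ ≈ 14300 RPM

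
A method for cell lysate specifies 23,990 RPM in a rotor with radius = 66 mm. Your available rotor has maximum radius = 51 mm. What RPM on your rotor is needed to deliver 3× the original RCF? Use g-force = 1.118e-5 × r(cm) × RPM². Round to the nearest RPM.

Original rotor: r = 66 mm = 6.6 cm
RCF_original = 1.118 × 10⁻⁵ × 6.6 × (23990)² = 1.118 × 10⁻⁵ × 6.6 × 575,520,100 ≈ 42,466.5 × g
Target RCF = 3 × 42,466.5 ≈ 127,399.5 × g
Your rotor: r = 51 mm = 5.1 cm
127,399.5 = 1.118 × 10⁻⁵ × 5.1 × N²
N² = 127,399.5 / (5.7018 × 10⁻⁵) = 2,234,373,356
N ≈ √2,234,373,356 ≈ 47,269.2

47269 RPM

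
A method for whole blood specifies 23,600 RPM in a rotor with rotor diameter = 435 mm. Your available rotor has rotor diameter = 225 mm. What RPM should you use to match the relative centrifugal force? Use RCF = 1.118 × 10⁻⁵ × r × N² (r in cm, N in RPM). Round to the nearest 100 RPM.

32800 RPM

Original rotor: r = 435 mm / 2 = 217.5 mm = 21.75 cm
RCF_original = 1.118 × 10⁻⁵ × 21.75 × (23600)² = 1.118 × 10⁻⁵ × 21.75 × 556,960,000 ≈ 135,433.2 × g
Your rotor: r = 225 mm / 2 = 112.5 mm = 11.25 cm
135,433.2 = 1.118 × 10⁻⁵ × 11.25 × N²
N² = 135,433.2 / (12.5775 × 10⁻⁵) = 1,076,789,505
N ≈ √1,076,789,505 ≈ 32,814.5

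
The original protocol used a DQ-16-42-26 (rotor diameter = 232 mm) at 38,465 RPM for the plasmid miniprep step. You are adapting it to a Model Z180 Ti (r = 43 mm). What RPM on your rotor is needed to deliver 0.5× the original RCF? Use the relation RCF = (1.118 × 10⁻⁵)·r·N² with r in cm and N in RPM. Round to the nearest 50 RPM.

44650 RPM

Original rotor: r = 232 mm / 2 = 116 mm = 11.6 cm
RCF_original = 1.118 × 10⁻⁵ × 11.6 × (38465)² = 1.118 × 10⁻⁵ × 11.6 × 1,479,556,225 ≈ 191,880.7 × g
Target RCF = 0.5 × 191,880.7 ≈ 95,940.4 × g
Your rotor: r = 43 mm = 4.3 cm
95,940.4 = 1.118 × 10⁻⁵ × 4.3 × N²
N² = 95,940.4 / (4.8074 × 10⁻⁵) = 1,995,681,657
N ≈ √1,995,681,657 ≈ 44,673.1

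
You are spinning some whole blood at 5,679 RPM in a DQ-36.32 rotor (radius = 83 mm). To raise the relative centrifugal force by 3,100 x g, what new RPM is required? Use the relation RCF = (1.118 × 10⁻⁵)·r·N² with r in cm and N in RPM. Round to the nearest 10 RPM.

8100 RPM

r = 83 mm = 8.3 cm
Current RCF = 1.118 × 10⁻⁵ × 8.3 × (5679)² = 1.118 × 10⁻⁵ × 8.3 × 32,251,041 ≈ 2,992.7 × g
Target RCF = 2,992.7 + 3,100 = 6,092.7 × g
N² = 6,092.7 / (9.2794 × 10⁻⁵) = 65,658,340
N ≈ √65,658,340 ≈ 8,103.0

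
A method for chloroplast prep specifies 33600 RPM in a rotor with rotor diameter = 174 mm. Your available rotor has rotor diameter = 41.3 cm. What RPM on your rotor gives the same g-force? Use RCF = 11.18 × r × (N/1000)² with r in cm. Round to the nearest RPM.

≈ 21809 RPM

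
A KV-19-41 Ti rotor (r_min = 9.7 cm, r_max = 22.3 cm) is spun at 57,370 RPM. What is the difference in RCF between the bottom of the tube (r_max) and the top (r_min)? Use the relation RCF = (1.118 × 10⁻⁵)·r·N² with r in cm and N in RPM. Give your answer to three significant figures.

RCF_max = 1.118 × 10⁻⁵ × 22.3 × (57370)² = 1.118 × 10⁻⁵ × 22.3 × 3,291,316,900 ≈ 820,571.4 × g
RCF_min = 1.118 × 10⁻⁵ × 9.7 × (57370)² = 1.118 × 10⁻⁵ × 9.7 × 3,291,316,900 ≈ 356,930.2 × g
ΔRCF = 820,571.4 − 356,930.2 = 463,641.2

ΔRCF ≈ 464000 ×g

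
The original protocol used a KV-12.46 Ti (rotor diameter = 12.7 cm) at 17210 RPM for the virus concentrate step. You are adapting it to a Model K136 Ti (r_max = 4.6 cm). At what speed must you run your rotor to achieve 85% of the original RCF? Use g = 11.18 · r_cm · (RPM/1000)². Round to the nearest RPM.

Original rotor: r = 12.7 / 2 = 6.35 cm
RCF = 11.18 × r × (N/1000)²
RCF_original = 11.18 × 6.35 × (17.21)² = 11.18 × 6.35 × 296.1841 ≈ 21,027 × g
Target RCF = 0.85 × 21,027 ≈ 17,873 × g
17,873 = 11.18 × 4.6 × (N/1000)²
(N/1000)² = 17,873 / 51.428 = 347.5344
N = 1000 × √347.5344 ≈ 18,642.3

18642 RPM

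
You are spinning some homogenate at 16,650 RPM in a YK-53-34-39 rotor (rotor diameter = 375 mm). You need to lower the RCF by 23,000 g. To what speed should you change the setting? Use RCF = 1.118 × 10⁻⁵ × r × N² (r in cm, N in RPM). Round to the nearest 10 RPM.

N₂ ≈ 12940 RPM

r = 375 mm / 2 = 187.5 mm = 18.75 cm
Current RCF = 1.118 × 10⁻⁵ × 18.75 × (16650)² = 1.118 × 10⁻⁵ × 18.75 × 277,222,500 ≈ 58,112.8 × g
Target RCF = 58,112.8 − 23,000 = 35,112.8 × g
N² = 35,112.8 / (20.9625 × 10⁻⁵) = 167,502,922
N ≈ √167,502,922 ≈ 12,942.3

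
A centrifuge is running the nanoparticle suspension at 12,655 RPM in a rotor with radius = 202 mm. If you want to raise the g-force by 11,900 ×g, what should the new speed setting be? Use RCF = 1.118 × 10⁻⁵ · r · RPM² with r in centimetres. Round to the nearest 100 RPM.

r = 202 mm = 20.2 cm
Current RCF = 1.118 × 10⁻⁵ × 20.2 × (12655)² = 1.118 × 10⁻⁵ × 20.2 × 160,149,025 ≈ 36,167.4 × g
Target RCF = 36,167.4 + 11,900 = 48,067.4 × g
N² = 48,067.4 / (22.5836 × 10⁻⁵) = 212,842,062
N ≈ √212,842,062 ≈ 14,589.1

≈ 14600 RPM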